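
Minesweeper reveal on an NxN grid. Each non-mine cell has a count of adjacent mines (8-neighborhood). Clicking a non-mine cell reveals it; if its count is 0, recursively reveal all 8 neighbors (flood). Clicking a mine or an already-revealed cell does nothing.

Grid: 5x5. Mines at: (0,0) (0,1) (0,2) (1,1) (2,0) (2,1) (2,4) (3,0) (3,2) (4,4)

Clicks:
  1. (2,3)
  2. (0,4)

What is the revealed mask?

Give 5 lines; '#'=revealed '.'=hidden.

Click 1 (2,3) count=2: revealed 1 new [(2,3)] -> total=1
Click 2 (0,4) count=0: revealed 4 new [(0,3) (0,4) (1,3) (1,4)] -> total=5

Answer: ...##
...##
...#.
.....
.....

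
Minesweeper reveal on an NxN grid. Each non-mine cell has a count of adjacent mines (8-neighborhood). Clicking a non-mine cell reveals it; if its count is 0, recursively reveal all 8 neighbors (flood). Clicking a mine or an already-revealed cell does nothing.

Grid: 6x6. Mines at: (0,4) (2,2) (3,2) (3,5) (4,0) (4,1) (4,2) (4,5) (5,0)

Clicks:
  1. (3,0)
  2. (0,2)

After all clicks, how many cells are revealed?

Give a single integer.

Click 1 (3,0) count=2: revealed 1 new [(3,0)] -> total=1
Click 2 (0,2) count=0: revealed 11 new [(0,0) (0,1) (0,2) (0,3) (1,0) (1,1) (1,2) (1,3) (2,0) (2,1) (3,1)] -> total=12

Answer: 12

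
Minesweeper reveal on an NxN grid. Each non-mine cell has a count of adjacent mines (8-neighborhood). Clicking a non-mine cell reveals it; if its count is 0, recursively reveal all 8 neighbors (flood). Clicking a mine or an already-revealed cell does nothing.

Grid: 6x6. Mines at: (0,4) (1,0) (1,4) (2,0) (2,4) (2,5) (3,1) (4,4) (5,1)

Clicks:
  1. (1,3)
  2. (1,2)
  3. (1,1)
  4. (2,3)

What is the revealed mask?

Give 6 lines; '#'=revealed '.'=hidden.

Answer: .###..
.###..
.###..
......
......
......

Derivation:
Click 1 (1,3) count=3: revealed 1 new [(1,3)] -> total=1
Click 2 (1,2) count=0: revealed 8 new [(0,1) (0,2) (0,3) (1,1) (1,2) (2,1) (2,2) (2,3)] -> total=9
Click 3 (1,1) count=2: revealed 0 new [(none)] -> total=9
Click 4 (2,3) count=2: revealed 0 new [(none)] -> total=9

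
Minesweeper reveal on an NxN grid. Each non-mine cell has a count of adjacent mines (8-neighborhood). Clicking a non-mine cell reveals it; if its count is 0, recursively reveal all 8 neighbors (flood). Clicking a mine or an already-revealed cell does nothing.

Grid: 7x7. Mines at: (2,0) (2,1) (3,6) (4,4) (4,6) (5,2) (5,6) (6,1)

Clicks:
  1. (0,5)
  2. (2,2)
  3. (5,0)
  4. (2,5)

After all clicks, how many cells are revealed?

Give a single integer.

Click 1 (0,5) count=0: revealed 23 new [(0,0) (0,1) (0,2) (0,3) (0,4) (0,5) (0,6) (1,0) (1,1) (1,2) (1,3) (1,4) (1,5) (1,6) (2,2) (2,3) (2,4) (2,5) (2,6) (3,2) (3,3) (3,4) (3,5)] -> total=23
Click 2 (2,2) count=1: revealed 0 new [(none)] -> total=23
Click 3 (5,0) count=1: revealed 1 new [(5,0)] -> total=24
Click 4 (2,5) count=1: revealed 0 new [(none)] -> total=24

Answer: 24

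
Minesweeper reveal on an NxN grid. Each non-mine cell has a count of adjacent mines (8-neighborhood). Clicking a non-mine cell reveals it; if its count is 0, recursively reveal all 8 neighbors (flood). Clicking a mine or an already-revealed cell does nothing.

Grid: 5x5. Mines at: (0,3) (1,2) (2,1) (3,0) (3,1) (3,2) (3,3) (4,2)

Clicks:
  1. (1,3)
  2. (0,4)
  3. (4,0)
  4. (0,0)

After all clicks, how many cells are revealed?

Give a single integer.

Click 1 (1,3) count=2: revealed 1 new [(1,3)] -> total=1
Click 2 (0,4) count=1: revealed 1 new [(0,4)] -> total=2
Click 3 (4,0) count=2: revealed 1 new [(4,0)] -> total=3
Click 4 (0,0) count=0: revealed 4 new [(0,0) (0,1) (1,0) (1,1)] -> total=7

Answer: 7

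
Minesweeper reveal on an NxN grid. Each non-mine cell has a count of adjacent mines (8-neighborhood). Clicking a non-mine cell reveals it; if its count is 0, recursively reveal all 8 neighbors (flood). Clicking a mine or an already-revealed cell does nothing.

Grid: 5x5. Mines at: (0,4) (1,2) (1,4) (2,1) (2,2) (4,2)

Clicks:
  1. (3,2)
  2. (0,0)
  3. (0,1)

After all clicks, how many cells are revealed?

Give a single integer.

Click 1 (3,2) count=3: revealed 1 new [(3,2)] -> total=1
Click 2 (0,0) count=0: revealed 4 new [(0,0) (0,1) (1,0) (1,1)] -> total=5
Click 3 (0,1) count=1: revealed 0 new [(none)] -> total=5

Answer: 5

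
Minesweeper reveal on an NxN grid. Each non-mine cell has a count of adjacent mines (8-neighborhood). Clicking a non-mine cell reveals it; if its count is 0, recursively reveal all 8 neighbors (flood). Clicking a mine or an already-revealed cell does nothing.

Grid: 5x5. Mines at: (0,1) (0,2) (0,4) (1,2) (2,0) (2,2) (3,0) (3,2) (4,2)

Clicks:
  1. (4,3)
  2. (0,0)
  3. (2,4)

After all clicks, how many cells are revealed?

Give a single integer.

Click 1 (4,3) count=2: revealed 1 new [(4,3)] -> total=1
Click 2 (0,0) count=1: revealed 1 new [(0,0)] -> total=2
Click 3 (2,4) count=0: revealed 7 new [(1,3) (1,4) (2,3) (2,4) (3,3) (3,4) (4,4)] -> total=9

Answer: 9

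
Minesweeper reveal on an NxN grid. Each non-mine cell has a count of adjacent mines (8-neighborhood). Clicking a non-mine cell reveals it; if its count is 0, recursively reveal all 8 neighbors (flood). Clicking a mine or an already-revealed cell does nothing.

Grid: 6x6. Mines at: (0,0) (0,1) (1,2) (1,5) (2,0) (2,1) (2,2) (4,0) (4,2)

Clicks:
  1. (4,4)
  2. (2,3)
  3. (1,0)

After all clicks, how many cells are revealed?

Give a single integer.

Answer: 13

Derivation:
Click 1 (4,4) count=0: revealed 12 new [(2,3) (2,4) (2,5) (3,3) (3,4) (3,5) (4,3) (4,4) (4,5) (5,3) (5,4) (5,5)] -> total=12
Click 2 (2,3) count=2: revealed 0 new [(none)] -> total=12
Click 3 (1,0) count=4: revealed 1 new [(1,0)] -> total=13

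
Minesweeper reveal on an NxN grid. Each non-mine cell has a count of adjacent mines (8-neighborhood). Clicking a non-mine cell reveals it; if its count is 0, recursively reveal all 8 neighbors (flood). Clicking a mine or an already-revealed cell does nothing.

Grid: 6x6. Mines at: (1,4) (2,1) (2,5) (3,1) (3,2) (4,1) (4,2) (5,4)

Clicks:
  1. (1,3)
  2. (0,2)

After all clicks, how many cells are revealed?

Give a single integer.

Answer: 8

Derivation:
Click 1 (1,3) count=1: revealed 1 new [(1,3)] -> total=1
Click 2 (0,2) count=0: revealed 7 new [(0,0) (0,1) (0,2) (0,3) (1,0) (1,1) (1,2)] -> total=8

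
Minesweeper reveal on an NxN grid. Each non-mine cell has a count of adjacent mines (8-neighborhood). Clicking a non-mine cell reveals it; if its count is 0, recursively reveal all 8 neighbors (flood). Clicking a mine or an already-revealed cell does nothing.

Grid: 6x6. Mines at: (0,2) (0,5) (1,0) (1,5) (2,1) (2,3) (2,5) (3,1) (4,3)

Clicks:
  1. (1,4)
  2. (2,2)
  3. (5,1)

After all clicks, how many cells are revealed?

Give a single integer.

Answer: 8

Derivation:
Click 1 (1,4) count=4: revealed 1 new [(1,4)] -> total=1
Click 2 (2,2) count=3: revealed 1 new [(2,2)] -> total=2
Click 3 (5,1) count=0: revealed 6 new [(4,0) (4,1) (4,2) (5,0) (5,1) (5,2)] -> total=8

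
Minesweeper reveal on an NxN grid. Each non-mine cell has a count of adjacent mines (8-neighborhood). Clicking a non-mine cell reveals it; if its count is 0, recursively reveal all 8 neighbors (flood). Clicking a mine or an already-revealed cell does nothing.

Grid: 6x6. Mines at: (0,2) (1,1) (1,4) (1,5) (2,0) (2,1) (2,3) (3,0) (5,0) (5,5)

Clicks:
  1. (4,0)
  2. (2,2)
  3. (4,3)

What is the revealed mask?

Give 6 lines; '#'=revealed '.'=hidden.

Answer: ......
......
..#...
.####.
#####.
.####.

Derivation:
Click 1 (4,0) count=2: revealed 1 new [(4,0)] -> total=1
Click 2 (2,2) count=3: revealed 1 new [(2,2)] -> total=2
Click 3 (4,3) count=0: revealed 12 new [(3,1) (3,2) (3,3) (3,4) (4,1) (4,2) (4,3) (4,4) (5,1) (5,2) (5,3) (5,4)] -> total=14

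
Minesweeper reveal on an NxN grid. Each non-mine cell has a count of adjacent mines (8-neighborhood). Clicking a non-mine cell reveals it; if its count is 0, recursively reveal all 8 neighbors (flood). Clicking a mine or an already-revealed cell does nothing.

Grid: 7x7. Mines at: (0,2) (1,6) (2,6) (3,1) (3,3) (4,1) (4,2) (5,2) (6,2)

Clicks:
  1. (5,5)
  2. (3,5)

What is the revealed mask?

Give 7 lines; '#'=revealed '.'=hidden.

Click 1 (5,5) count=0: revealed 15 new [(3,4) (3,5) (3,6) (4,3) (4,4) (4,5) (4,6) (5,3) (5,4) (5,5) (5,6) (6,3) (6,4) (6,5) (6,6)] -> total=15
Click 2 (3,5) count=1: revealed 0 new [(none)] -> total=15

Answer: .......
.......
.......
....###
...####
...####
...####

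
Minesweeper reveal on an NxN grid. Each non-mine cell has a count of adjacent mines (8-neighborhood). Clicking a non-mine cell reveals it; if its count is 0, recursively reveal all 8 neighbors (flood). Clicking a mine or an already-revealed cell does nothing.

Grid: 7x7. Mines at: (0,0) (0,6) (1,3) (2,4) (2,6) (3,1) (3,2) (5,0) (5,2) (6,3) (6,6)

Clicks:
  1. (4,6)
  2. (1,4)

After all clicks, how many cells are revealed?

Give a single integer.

Click 1 (4,6) count=0: revealed 12 new [(3,3) (3,4) (3,5) (3,6) (4,3) (4,4) (4,5) (4,6) (5,3) (5,4) (5,5) (5,6)] -> total=12
Click 2 (1,4) count=2: revealed 1 new [(1,4)] -> total=13

Answer: 13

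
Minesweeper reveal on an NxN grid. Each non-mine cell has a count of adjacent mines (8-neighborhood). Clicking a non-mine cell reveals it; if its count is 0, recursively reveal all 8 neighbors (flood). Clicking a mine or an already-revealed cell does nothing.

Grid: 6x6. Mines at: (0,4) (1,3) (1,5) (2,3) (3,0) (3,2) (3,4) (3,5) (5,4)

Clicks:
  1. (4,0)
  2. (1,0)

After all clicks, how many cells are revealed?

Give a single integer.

Answer: 10

Derivation:
Click 1 (4,0) count=1: revealed 1 new [(4,0)] -> total=1
Click 2 (1,0) count=0: revealed 9 new [(0,0) (0,1) (0,2) (1,0) (1,1) (1,2) (2,0) (2,1) (2,2)] -> total=10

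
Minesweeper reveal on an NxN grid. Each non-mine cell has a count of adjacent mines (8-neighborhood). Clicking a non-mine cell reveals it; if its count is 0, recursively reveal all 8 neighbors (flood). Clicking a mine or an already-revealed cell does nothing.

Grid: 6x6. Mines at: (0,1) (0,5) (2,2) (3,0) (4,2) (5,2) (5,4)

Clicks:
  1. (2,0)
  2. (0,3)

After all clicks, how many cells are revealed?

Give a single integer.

Answer: 7

Derivation:
Click 1 (2,0) count=1: revealed 1 new [(2,0)] -> total=1
Click 2 (0,3) count=0: revealed 6 new [(0,2) (0,3) (0,4) (1,2) (1,3) (1,4)] -> total=7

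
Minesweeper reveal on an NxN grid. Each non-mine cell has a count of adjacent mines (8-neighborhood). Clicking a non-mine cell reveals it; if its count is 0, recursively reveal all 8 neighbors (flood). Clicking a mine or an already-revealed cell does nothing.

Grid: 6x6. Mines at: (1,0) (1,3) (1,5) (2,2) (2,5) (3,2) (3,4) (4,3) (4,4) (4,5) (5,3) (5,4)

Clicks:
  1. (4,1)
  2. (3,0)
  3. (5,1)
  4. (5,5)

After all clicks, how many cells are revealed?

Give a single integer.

Answer: 11

Derivation:
Click 1 (4,1) count=1: revealed 1 new [(4,1)] -> total=1
Click 2 (3,0) count=0: revealed 9 new [(2,0) (2,1) (3,0) (3,1) (4,0) (4,2) (5,0) (5,1) (5,2)] -> total=10
Click 3 (5,1) count=0: revealed 0 new [(none)] -> total=10
Click 4 (5,5) count=3: revealed 1 new [(5,5)] -> total=11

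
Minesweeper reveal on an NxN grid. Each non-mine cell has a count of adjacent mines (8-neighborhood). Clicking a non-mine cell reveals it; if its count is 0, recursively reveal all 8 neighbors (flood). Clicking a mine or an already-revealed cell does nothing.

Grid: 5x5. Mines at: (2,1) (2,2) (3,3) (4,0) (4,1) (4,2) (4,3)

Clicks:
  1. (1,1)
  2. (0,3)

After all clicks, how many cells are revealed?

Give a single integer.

Answer: 12

Derivation:
Click 1 (1,1) count=2: revealed 1 new [(1,1)] -> total=1
Click 2 (0,3) count=0: revealed 11 new [(0,0) (0,1) (0,2) (0,3) (0,4) (1,0) (1,2) (1,3) (1,4) (2,3) (2,4)] -> total=12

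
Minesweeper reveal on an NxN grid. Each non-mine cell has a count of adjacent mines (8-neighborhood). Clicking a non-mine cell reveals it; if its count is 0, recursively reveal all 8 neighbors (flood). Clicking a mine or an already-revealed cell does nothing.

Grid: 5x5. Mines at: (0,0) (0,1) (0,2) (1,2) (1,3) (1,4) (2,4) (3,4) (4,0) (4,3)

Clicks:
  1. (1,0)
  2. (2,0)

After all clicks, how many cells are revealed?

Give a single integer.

Click 1 (1,0) count=2: revealed 1 new [(1,0)] -> total=1
Click 2 (2,0) count=0: revealed 5 new [(1,1) (2,0) (2,1) (3,0) (3,1)] -> total=6

Answer: 6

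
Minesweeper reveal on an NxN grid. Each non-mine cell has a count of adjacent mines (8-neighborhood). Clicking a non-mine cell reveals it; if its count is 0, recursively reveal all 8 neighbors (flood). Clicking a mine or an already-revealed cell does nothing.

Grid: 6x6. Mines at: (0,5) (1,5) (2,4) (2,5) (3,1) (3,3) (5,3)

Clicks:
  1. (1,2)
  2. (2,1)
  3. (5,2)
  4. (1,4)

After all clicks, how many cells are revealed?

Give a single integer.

Answer: 15

Derivation:
Click 1 (1,2) count=0: revealed 14 new [(0,0) (0,1) (0,2) (0,3) (0,4) (1,0) (1,1) (1,2) (1,3) (1,4) (2,0) (2,1) (2,2) (2,3)] -> total=14
Click 2 (2,1) count=1: revealed 0 new [(none)] -> total=14
Click 3 (5,2) count=1: revealed 1 new [(5,2)] -> total=15
Click 4 (1,4) count=4: revealed 0 new [(none)] -> total=15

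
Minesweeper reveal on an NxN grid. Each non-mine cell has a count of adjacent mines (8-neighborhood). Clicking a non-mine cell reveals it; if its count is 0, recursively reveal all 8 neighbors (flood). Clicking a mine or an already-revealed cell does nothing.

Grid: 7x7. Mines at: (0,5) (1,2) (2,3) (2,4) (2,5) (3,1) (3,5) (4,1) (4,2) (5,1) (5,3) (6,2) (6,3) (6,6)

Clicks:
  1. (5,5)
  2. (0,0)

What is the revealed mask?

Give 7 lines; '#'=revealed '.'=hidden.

Answer: ##.....
##.....
##.....
.......
.......
.....#.
.......

Derivation:
Click 1 (5,5) count=1: revealed 1 new [(5,5)] -> total=1
Click 2 (0,0) count=0: revealed 6 new [(0,0) (0,1) (1,0) (1,1) (2,0) (2,1)] -> total=7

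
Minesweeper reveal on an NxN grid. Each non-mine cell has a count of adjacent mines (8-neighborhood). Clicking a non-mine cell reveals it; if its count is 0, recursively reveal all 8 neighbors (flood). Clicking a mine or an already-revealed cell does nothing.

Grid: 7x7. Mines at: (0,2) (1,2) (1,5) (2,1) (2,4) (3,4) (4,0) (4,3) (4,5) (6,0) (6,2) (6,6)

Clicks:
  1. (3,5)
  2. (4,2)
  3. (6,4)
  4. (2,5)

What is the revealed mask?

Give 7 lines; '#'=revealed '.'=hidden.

Click 1 (3,5) count=3: revealed 1 new [(3,5)] -> total=1
Click 2 (4,2) count=1: revealed 1 new [(4,2)] -> total=2
Click 3 (6,4) count=0: revealed 6 new [(5,3) (5,4) (5,5) (6,3) (6,4) (6,5)] -> total=8
Click 4 (2,5) count=3: revealed 1 new [(2,5)] -> total=9

Answer: .......
.......
.....#.
.....#.
..#....
...###.
...###.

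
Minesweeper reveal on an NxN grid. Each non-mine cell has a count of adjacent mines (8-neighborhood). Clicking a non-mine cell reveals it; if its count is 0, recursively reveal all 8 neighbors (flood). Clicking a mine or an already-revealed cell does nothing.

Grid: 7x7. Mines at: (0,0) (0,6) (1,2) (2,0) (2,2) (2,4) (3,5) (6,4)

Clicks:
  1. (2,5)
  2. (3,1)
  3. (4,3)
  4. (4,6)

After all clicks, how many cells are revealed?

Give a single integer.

Click 1 (2,5) count=2: revealed 1 new [(2,5)] -> total=1
Click 2 (3,1) count=2: revealed 1 new [(3,1)] -> total=2
Click 3 (4,3) count=0: revealed 18 new [(3,0) (3,2) (3,3) (3,4) (4,0) (4,1) (4,2) (4,3) (4,4) (5,0) (5,1) (5,2) (5,3) (5,4) (6,0) (6,1) (6,2) (6,3)] -> total=20
Click 4 (4,6) count=1: revealed 1 new [(4,6)] -> total=21

Answer: 21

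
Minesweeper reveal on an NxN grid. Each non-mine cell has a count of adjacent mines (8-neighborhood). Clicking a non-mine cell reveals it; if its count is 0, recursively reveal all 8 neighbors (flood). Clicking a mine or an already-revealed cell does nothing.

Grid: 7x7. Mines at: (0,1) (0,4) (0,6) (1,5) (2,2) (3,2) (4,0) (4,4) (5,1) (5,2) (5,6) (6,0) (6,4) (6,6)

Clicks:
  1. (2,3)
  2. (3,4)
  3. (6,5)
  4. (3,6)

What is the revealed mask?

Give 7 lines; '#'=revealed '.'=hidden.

Answer: .......
.......
...#.##
....###
.....##
.......
.....#.

Derivation:
Click 1 (2,3) count=2: revealed 1 new [(2,3)] -> total=1
Click 2 (3,4) count=1: revealed 1 new [(3,4)] -> total=2
Click 3 (6,5) count=3: revealed 1 new [(6,5)] -> total=3
Click 4 (3,6) count=0: revealed 6 new [(2,5) (2,6) (3,5) (3,6) (4,5) (4,6)] -> total=9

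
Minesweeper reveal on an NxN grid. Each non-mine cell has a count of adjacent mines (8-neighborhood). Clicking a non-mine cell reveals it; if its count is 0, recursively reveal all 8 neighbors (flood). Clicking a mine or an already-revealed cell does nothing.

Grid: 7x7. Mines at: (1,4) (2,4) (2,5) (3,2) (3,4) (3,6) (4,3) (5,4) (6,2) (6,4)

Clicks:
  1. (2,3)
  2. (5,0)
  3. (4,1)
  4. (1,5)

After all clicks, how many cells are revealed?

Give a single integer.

Click 1 (2,3) count=4: revealed 1 new [(2,3)] -> total=1
Click 2 (5,0) count=0: revealed 19 new [(0,0) (0,1) (0,2) (0,3) (1,0) (1,1) (1,2) (1,3) (2,0) (2,1) (2,2) (3,0) (3,1) (4,0) (4,1) (5,0) (5,1) (6,0) (6,1)] -> total=20
Click 3 (4,1) count=1: revealed 0 new [(none)] -> total=20
Click 4 (1,5) count=3: revealed 1 new [(1,5)] -> total=21

Answer: 21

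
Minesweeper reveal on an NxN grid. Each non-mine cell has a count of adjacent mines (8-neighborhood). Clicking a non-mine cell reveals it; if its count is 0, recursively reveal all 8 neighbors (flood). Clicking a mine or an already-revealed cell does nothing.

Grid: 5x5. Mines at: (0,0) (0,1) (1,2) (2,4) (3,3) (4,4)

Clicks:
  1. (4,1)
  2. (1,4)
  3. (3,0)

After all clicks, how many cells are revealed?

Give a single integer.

Click 1 (4,1) count=0: revealed 11 new [(1,0) (1,1) (2,0) (2,1) (2,2) (3,0) (3,1) (3,2) (4,0) (4,1) (4,2)] -> total=11
Click 2 (1,4) count=1: revealed 1 new [(1,4)] -> total=12
Click 3 (3,0) count=0: revealed 0 new [(none)] -> total=12

Answer: 12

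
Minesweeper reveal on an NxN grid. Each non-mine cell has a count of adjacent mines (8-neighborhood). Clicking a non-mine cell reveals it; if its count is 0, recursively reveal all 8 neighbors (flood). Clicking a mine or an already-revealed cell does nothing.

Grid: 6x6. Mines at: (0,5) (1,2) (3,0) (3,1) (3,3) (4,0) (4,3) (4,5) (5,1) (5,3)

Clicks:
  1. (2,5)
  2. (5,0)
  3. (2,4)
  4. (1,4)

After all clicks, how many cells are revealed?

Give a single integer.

Click 1 (2,5) count=0: revealed 6 new [(1,4) (1,5) (2,4) (2,5) (3,4) (3,5)] -> total=6
Click 2 (5,0) count=2: revealed 1 new [(5,0)] -> total=7
Click 3 (2,4) count=1: revealed 0 new [(none)] -> total=7
Click 4 (1,4) count=1: revealed 0 new [(none)] -> total=7

Answer: 7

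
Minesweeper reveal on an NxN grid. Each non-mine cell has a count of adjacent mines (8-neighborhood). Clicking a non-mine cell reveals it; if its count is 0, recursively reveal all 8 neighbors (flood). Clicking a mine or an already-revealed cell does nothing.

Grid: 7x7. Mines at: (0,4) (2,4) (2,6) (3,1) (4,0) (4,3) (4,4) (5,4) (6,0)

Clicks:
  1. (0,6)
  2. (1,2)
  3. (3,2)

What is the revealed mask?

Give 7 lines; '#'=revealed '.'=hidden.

Answer: ####.##
####.##
####...
..#....
.......
.......
.......

Derivation:
Click 1 (0,6) count=0: revealed 4 new [(0,5) (0,6) (1,5) (1,6)] -> total=4
Click 2 (1,2) count=0: revealed 12 new [(0,0) (0,1) (0,2) (0,3) (1,0) (1,1) (1,2) (1,3) (2,0) (2,1) (2,2) (2,3)] -> total=16
Click 3 (3,2) count=2: revealed 1 new [(3,2)] -> total=17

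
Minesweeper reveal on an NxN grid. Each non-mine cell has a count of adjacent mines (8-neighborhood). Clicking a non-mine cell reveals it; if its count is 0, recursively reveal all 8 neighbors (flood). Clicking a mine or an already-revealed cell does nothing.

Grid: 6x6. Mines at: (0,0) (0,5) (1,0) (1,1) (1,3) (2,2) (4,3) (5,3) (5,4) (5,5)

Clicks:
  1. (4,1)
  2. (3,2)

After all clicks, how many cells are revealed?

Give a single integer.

Click 1 (4,1) count=0: revealed 11 new [(2,0) (2,1) (3,0) (3,1) (3,2) (4,0) (4,1) (4,2) (5,0) (5,1) (5,2)] -> total=11
Click 2 (3,2) count=2: revealed 0 new [(none)] -> total=11

Answer: 11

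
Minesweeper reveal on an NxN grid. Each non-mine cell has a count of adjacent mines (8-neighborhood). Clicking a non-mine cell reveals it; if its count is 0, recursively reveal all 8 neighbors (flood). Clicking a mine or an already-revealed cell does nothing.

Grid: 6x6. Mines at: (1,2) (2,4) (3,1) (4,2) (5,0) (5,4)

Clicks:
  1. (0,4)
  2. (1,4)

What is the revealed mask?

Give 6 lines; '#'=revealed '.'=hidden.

Answer: ...###
...###
......
......
......
......

Derivation:
Click 1 (0,4) count=0: revealed 6 new [(0,3) (0,4) (0,5) (1,3) (1,4) (1,5)] -> total=6
Click 2 (1,4) count=1: revealed 0 new [(none)] -> total=6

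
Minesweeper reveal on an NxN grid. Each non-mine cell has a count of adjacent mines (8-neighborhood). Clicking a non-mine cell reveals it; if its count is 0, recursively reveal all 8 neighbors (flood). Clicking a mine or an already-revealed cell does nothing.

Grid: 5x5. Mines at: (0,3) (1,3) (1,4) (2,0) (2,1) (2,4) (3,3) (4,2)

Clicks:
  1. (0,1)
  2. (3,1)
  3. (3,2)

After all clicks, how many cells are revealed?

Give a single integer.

Click 1 (0,1) count=0: revealed 6 new [(0,0) (0,1) (0,2) (1,0) (1,1) (1,2)] -> total=6
Click 2 (3,1) count=3: revealed 1 new [(3,1)] -> total=7
Click 3 (3,2) count=3: revealed 1 new [(3,2)] -> total=8

Answer: 8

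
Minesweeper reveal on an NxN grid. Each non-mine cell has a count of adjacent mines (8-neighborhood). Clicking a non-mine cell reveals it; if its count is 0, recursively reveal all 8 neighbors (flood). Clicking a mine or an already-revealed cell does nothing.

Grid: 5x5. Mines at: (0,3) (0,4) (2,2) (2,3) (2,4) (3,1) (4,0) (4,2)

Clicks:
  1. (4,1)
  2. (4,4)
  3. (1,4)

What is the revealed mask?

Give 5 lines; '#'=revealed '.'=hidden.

Answer: .....
....#
.....
...##
.#.##

Derivation:
Click 1 (4,1) count=3: revealed 1 new [(4,1)] -> total=1
Click 2 (4,4) count=0: revealed 4 new [(3,3) (3,4) (4,3) (4,4)] -> total=5
Click 3 (1,4) count=4: revealed 1 new [(1,4)] -> total=6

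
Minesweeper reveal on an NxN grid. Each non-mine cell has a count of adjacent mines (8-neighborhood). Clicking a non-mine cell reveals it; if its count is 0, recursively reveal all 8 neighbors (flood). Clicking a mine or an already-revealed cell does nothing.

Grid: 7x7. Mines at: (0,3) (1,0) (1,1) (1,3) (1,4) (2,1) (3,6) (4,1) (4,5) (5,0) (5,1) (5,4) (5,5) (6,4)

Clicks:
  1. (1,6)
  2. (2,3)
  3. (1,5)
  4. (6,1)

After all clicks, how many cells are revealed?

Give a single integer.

Answer: 8

Derivation:
Click 1 (1,6) count=0: revealed 6 new [(0,5) (0,6) (1,5) (1,6) (2,5) (2,6)] -> total=6
Click 2 (2,3) count=2: revealed 1 new [(2,3)] -> total=7
Click 3 (1,5) count=1: revealed 0 new [(none)] -> total=7
Click 4 (6,1) count=2: revealed 1 new [(6,1)] -> total=8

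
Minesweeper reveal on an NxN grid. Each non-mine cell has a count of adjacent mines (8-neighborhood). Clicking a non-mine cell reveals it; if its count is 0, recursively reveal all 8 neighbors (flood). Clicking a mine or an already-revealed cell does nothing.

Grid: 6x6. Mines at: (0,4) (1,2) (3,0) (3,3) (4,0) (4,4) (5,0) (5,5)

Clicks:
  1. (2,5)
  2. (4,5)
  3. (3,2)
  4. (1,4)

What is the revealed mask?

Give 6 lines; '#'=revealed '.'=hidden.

Click 1 (2,5) count=0: revealed 6 new [(1,4) (1,5) (2,4) (2,5) (3,4) (3,5)] -> total=6
Click 2 (4,5) count=2: revealed 1 new [(4,5)] -> total=7
Click 3 (3,2) count=1: revealed 1 new [(3,2)] -> total=8
Click 4 (1,4) count=1: revealed 0 new [(none)] -> total=8

Answer: ......
....##
....##
..#.##
.....#
......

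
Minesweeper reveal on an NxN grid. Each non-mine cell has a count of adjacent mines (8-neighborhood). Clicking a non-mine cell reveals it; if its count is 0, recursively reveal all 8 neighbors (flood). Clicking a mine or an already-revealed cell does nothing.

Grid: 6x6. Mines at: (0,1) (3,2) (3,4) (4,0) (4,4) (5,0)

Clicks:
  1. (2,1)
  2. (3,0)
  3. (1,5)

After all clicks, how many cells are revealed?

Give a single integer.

Click 1 (2,1) count=1: revealed 1 new [(2,1)] -> total=1
Click 2 (3,0) count=1: revealed 1 new [(3,0)] -> total=2
Click 3 (1,5) count=0: revealed 12 new [(0,2) (0,3) (0,4) (0,5) (1,2) (1,3) (1,4) (1,5) (2,2) (2,3) (2,4) (2,5)] -> total=14

Answer: 14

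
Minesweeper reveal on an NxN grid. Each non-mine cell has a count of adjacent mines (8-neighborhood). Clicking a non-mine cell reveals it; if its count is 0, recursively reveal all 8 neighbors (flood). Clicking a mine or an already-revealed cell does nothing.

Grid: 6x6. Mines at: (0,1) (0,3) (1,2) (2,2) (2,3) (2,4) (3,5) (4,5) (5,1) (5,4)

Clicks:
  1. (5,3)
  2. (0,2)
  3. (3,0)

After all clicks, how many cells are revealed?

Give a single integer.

Click 1 (5,3) count=1: revealed 1 new [(5,3)] -> total=1
Click 2 (0,2) count=3: revealed 1 new [(0,2)] -> total=2
Click 3 (3,0) count=0: revealed 8 new [(1,0) (1,1) (2,0) (2,1) (3,0) (3,1) (4,0) (4,1)] -> total=10

Answer: 10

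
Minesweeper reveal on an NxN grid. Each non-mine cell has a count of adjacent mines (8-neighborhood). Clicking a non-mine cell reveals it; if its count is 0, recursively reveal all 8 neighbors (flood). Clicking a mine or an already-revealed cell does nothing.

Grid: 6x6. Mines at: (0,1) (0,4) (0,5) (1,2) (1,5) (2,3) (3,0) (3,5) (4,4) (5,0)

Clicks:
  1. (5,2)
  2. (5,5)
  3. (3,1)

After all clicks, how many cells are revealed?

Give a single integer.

Click 1 (5,2) count=0: revealed 9 new [(3,1) (3,2) (3,3) (4,1) (4,2) (4,3) (5,1) (5,2) (5,3)] -> total=9
Click 2 (5,5) count=1: revealed 1 new [(5,5)] -> total=10
Click 3 (3,1) count=1: revealed 0 new [(none)] -> total=10

Answer: 10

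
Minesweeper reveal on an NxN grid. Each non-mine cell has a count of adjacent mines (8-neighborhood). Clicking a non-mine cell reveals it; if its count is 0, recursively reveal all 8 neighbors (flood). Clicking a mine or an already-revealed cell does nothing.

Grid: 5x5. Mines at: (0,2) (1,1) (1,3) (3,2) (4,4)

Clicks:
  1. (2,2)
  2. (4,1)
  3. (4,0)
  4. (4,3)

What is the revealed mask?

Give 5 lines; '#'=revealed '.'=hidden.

Click 1 (2,2) count=3: revealed 1 new [(2,2)] -> total=1
Click 2 (4,1) count=1: revealed 1 new [(4,1)] -> total=2
Click 3 (4,0) count=0: revealed 5 new [(2,0) (2,1) (3,0) (3,1) (4,0)] -> total=7
Click 4 (4,3) count=2: revealed 1 new [(4,3)] -> total=8

Answer: .....
.....
###..
##...
##.#.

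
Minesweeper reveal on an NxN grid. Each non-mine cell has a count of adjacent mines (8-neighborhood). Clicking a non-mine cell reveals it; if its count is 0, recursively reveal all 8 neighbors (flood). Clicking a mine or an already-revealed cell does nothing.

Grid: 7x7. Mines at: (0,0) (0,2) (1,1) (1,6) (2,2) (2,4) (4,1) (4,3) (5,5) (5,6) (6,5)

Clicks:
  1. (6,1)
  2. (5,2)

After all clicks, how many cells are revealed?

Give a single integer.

Click 1 (6,1) count=0: revealed 10 new [(5,0) (5,1) (5,2) (5,3) (5,4) (6,0) (6,1) (6,2) (6,3) (6,4)] -> total=10
Click 2 (5,2) count=2: revealed 0 new [(none)] -> total=10

Answer: 10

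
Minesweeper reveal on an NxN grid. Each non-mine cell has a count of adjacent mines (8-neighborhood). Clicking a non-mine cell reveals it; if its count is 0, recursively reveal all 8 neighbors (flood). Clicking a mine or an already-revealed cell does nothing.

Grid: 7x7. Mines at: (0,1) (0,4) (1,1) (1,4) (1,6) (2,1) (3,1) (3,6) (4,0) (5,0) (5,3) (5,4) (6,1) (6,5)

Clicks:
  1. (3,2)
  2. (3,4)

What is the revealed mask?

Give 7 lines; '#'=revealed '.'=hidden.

Click 1 (3,2) count=2: revealed 1 new [(3,2)] -> total=1
Click 2 (3,4) count=0: revealed 11 new [(2,2) (2,3) (2,4) (2,5) (3,3) (3,4) (3,5) (4,2) (4,3) (4,4) (4,5)] -> total=12

Answer: .......
.......
..####.
..####.
..####.
.......
.......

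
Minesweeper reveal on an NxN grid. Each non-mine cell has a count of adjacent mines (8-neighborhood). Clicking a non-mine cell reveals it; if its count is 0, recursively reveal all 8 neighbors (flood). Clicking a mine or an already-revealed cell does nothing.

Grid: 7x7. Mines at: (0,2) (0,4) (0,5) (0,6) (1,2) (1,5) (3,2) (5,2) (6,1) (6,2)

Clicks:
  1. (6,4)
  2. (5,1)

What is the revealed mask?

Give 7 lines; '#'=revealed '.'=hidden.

Click 1 (6,4) count=0: revealed 20 new [(2,3) (2,4) (2,5) (2,6) (3,3) (3,4) (3,5) (3,6) (4,3) (4,4) (4,5) (4,6) (5,3) (5,4) (5,5) (5,6) (6,3) (6,4) (6,5) (6,6)] -> total=20
Click 2 (5,1) count=3: revealed 1 new [(5,1)] -> total=21

Answer: .......
.......
...####
...####
...####
.#.####
...####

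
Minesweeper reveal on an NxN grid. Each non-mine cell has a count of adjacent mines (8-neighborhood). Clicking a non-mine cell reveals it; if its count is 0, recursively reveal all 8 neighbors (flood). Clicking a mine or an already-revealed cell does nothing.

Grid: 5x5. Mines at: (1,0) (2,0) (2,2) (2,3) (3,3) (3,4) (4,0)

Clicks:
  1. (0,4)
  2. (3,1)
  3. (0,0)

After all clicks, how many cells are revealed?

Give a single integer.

Answer: 10

Derivation:
Click 1 (0,4) count=0: revealed 8 new [(0,1) (0,2) (0,3) (0,4) (1,1) (1,2) (1,3) (1,4)] -> total=8
Click 2 (3,1) count=3: revealed 1 new [(3,1)] -> total=9
Click 3 (0,0) count=1: revealed 1 new [(0,0)] -> total=10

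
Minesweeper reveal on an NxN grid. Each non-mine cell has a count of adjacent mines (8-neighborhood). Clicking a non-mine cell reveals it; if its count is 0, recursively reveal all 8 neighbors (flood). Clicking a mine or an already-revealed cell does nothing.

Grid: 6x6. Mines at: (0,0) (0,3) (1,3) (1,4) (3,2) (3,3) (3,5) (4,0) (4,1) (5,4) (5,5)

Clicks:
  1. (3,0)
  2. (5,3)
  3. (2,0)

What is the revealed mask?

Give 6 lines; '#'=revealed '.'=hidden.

Answer: ......
##....
##....
##....
......
...#..

Derivation:
Click 1 (3,0) count=2: revealed 1 new [(3,0)] -> total=1
Click 2 (5,3) count=1: revealed 1 new [(5,3)] -> total=2
Click 3 (2,0) count=0: revealed 5 new [(1,0) (1,1) (2,0) (2,1) (3,1)] -> total=7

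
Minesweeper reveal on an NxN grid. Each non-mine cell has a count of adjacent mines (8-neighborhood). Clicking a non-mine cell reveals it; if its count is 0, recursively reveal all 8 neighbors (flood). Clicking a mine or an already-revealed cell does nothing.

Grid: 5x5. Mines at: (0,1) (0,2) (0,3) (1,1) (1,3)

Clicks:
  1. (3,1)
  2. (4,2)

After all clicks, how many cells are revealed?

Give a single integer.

Answer: 15

Derivation:
Click 1 (3,1) count=0: revealed 15 new [(2,0) (2,1) (2,2) (2,3) (2,4) (3,0) (3,1) (3,2) (3,3) (3,4) (4,0) (4,1) (4,2) (4,3) (4,4)] -> total=15
Click 2 (4,2) count=0: revealed 0 new [(none)] -> total=15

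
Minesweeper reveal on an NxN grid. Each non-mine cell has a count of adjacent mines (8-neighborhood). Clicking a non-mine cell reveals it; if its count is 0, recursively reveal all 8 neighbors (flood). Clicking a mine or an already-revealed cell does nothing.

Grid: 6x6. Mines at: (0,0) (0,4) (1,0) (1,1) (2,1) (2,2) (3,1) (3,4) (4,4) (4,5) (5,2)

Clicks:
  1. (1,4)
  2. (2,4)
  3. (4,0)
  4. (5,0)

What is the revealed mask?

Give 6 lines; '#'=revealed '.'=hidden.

Answer: ......
....#.
....#.
......
##....
##....

Derivation:
Click 1 (1,4) count=1: revealed 1 new [(1,4)] -> total=1
Click 2 (2,4) count=1: revealed 1 new [(2,4)] -> total=2
Click 3 (4,0) count=1: revealed 1 new [(4,0)] -> total=3
Click 4 (5,0) count=0: revealed 3 new [(4,1) (5,0) (5,1)] -> total=6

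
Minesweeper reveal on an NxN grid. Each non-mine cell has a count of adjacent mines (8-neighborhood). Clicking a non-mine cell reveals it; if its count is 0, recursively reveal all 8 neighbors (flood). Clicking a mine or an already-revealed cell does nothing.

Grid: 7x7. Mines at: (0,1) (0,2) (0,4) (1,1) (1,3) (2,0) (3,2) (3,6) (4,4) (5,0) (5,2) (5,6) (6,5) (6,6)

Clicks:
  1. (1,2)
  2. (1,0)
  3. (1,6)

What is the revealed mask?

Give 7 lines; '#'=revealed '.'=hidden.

Answer: .....##
#.#..##
.....##
.......
.......
.......
.......

Derivation:
Click 1 (1,2) count=4: revealed 1 new [(1,2)] -> total=1
Click 2 (1,0) count=3: revealed 1 new [(1,0)] -> total=2
Click 3 (1,6) count=0: revealed 6 new [(0,5) (0,6) (1,5) (1,6) (2,5) (2,6)] -> total=8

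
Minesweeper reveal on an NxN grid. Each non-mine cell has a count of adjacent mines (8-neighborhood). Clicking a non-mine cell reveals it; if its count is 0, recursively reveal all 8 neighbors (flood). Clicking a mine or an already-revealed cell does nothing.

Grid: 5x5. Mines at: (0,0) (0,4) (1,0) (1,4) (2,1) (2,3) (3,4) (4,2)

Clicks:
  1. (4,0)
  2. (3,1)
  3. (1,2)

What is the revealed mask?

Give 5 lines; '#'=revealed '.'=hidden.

Answer: .....
..#..
.....
##...
##...

Derivation:
Click 1 (4,0) count=0: revealed 4 new [(3,0) (3,1) (4,0) (4,1)] -> total=4
Click 2 (3,1) count=2: revealed 0 new [(none)] -> total=4
Click 3 (1,2) count=2: revealed 1 new [(1,2)] -> total=5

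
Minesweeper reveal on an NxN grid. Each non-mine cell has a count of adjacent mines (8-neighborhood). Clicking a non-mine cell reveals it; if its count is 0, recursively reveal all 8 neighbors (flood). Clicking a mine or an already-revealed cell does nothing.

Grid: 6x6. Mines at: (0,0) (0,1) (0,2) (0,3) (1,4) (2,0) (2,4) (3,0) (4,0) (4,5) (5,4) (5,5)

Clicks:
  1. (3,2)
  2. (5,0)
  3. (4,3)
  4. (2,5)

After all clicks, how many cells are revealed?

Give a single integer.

Answer: 17

Derivation:
Click 1 (3,2) count=0: revealed 15 new [(1,1) (1,2) (1,3) (2,1) (2,2) (2,3) (3,1) (3,2) (3,3) (4,1) (4,2) (4,3) (5,1) (5,2) (5,3)] -> total=15
Click 2 (5,0) count=1: revealed 1 new [(5,0)] -> total=16
Click 3 (4,3) count=1: revealed 0 new [(none)] -> total=16
Click 4 (2,5) count=2: revealed 1 new [(2,5)] -> total=17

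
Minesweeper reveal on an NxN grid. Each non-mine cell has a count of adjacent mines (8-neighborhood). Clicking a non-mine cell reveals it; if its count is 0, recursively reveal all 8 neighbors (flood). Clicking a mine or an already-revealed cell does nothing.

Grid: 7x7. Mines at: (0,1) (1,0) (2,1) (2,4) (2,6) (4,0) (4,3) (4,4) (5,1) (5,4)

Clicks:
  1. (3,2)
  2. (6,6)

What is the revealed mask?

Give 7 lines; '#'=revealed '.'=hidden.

Click 1 (3,2) count=2: revealed 1 new [(3,2)] -> total=1
Click 2 (6,6) count=0: revealed 8 new [(3,5) (3,6) (4,5) (4,6) (5,5) (5,6) (6,5) (6,6)] -> total=9

Answer: .......
.......
.......
..#..##
.....##
.....##
.....##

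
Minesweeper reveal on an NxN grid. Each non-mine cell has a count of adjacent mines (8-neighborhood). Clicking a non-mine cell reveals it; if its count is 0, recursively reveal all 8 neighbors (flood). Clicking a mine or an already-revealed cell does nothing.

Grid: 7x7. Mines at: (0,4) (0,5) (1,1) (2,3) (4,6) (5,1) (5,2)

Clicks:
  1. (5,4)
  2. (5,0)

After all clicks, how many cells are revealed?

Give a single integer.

Click 1 (5,4) count=0: revealed 14 new [(3,3) (3,4) (3,5) (4,3) (4,4) (4,5) (5,3) (5,4) (5,5) (5,6) (6,3) (6,4) (6,5) (6,6)] -> total=14
Click 2 (5,0) count=1: revealed 1 new [(5,0)] -> total=15

Answer: 15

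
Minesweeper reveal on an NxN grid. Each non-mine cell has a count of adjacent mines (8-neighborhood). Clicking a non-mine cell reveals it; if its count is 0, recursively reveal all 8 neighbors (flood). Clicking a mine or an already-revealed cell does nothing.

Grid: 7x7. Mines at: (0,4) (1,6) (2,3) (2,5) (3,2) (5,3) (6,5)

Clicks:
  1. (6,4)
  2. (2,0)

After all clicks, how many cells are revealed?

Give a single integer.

Answer: 23

Derivation:
Click 1 (6,4) count=2: revealed 1 new [(6,4)] -> total=1
Click 2 (2,0) count=0: revealed 22 new [(0,0) (0,1) (0,2) (0,3) (1,0) (1,1) (1,2) (1,3) (2,0) (2,1) (2,2) (3,0) (3,1) (4,0) (4,1) (4,2) (5,0) (5,1) (5,2) (6,0) (6,1) (6,2)] -> total=23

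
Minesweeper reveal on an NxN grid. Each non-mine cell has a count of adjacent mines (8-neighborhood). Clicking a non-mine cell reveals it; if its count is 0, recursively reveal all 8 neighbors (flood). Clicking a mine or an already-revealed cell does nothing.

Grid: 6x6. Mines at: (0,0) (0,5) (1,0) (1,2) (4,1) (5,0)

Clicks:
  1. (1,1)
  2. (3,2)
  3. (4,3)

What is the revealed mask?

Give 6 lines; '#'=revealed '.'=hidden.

Answer: ......
.#.###
..####
..####
..####
..####

Derivation:
Click 1 (1,1) count=3: revealed 1 new [(1,1)] -> total=1
Click 2 (3,2) count=1: revealed 1 new [(3,2)] -> total=2
Click 3 (4,3) count=0: revealed 18 new [(1,3) (1,4) (1,5) (2,2) (2,3) (2,4) (2,5) (3,3) (3,4) (3,5) (4,2) (4,3) (4,4) (4,5) (5,2) (5,3) (5,4) (5,5)] -> total=20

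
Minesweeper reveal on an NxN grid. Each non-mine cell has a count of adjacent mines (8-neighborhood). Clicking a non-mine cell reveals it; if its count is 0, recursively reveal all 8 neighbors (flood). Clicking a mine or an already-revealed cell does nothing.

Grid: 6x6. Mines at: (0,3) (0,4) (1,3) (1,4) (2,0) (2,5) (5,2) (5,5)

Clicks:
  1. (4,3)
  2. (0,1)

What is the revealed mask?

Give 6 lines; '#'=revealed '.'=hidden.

Click 1 (4,3) count=1: revealed 1 new [(4,3)] -> total=1
Click 2 (0,1) count=0: revealed 6 new [(0,0) (0,1) (0,2) (1,0) (1,1) (1,2)] -> total=7

Answer: ###...
###...
......
......
...#..
......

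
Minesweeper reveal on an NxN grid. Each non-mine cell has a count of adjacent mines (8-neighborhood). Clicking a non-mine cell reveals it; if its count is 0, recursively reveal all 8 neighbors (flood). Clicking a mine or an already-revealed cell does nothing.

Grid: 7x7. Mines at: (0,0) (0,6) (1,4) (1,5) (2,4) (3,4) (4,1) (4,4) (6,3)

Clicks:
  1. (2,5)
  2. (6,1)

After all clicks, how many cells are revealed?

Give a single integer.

Click 1 (2,5) count=4: revealed 1 new [(2,5)] -> total=1
Click 2 (6,1) count=0: revealed 6 new [(5,0) (5,1) (5,2) (6,0) (6,1) (6,2)] -> total=7

Answer: 7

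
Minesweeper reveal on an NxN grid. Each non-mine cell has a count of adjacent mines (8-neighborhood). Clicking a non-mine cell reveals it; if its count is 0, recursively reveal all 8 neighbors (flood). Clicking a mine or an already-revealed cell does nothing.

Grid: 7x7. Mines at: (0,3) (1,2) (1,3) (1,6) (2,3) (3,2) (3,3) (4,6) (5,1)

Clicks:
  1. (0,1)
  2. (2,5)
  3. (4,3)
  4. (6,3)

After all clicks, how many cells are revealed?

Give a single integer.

Answer: 16

Derivation:
Click 1 (0,1) count=1: revealed 1 new [(0,1)] -> total=1
Click 2 (2,5) count=1: revealed 1 new [(2,5)] -> total=2
Click 3 (4,3) count=2: revealed 1 new [(4,3)] -> total=3
Click 4 (6,3) count=0: revealed 13 new [(4,2) (4,4) (4,5) (5,2) (5,3) (5,4) (5,5) (5,6) (6,2) (6,3) (6,4) (6,5) (6,6)] -> total=16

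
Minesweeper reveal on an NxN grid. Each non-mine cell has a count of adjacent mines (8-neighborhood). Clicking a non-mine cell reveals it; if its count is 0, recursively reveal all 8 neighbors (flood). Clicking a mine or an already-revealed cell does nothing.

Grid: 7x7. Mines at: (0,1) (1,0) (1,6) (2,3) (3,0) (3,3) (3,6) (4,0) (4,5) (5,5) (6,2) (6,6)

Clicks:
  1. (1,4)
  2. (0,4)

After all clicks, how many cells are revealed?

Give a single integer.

Answer: 8

Derivation:
Click 1 (1,4) count=1: revealed 1 new [(1,4)] -> total=1
Click 2 (0,4) count=0: revealed 7 new [(0,2) (0,3) (0,4) (0,5) (1,2) (1,3) (1,5)] -> total=8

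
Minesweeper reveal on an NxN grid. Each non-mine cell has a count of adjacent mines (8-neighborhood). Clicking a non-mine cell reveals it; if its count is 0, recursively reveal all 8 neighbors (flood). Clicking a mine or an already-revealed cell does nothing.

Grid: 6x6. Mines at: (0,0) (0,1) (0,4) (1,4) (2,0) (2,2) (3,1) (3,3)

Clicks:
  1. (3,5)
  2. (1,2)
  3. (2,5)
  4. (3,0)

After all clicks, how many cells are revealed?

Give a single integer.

Click 1 (3,5) count=0: revealed 16 new [(2,4) (2,5) (3,4) (3,5) (4,0) (4,1) (4,2) (4,3) (4,4) (4,5) (5,0) (5,1) (5,2) (5,3) (5,4) (5,5)] -> total=16
Click 2 (1,2) count=2: revealed 1 new [(1,2)] -> total=17
Click 3 (2,5) count=1: revealed 0 new [(none)] -> total=17
Click 4 (3,0) count=2: revealed 1 new [(3,0)] -> total=18

Answer: 18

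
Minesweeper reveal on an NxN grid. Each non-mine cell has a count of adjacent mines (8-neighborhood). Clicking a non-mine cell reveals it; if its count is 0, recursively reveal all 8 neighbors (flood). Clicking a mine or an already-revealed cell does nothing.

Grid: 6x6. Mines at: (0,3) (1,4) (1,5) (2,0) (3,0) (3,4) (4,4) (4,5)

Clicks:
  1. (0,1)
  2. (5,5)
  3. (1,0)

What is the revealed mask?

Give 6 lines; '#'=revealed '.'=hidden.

Answer: ###...
###...
......
......
......
.....#

Derivation:
Click 1 (0,1) count=0: revealed 6 new [(0,0) (0,1) (0,2) (1,0) (1,1) (1,2)] -> total=6
Click 2 (5,5) count=2: revealed 1 new [(5,5)] -> total=7
Click 3 (1,0) count=1: revealed 0 new [(none)] -> total=7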